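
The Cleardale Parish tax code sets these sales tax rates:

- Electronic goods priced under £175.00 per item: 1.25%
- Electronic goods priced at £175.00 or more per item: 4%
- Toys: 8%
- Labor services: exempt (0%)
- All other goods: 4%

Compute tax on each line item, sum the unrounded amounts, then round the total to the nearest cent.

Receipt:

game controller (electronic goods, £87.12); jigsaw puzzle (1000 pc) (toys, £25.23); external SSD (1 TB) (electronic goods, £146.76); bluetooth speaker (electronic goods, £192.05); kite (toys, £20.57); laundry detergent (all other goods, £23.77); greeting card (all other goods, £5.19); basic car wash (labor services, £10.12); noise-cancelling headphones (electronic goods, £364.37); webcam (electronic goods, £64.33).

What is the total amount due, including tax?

£970.32

Game controller £87.12: electronic goods, under £175.00 → 1.25% → £1.089
Jigsaw puzzle (1000 pc) £25.23: toys → 8% → £2.0184
External SSD (1 TB) £146.76: electronic goods, under £175.00 → 1.25% → £1.8345
Bluetooth speaker £192.05: electronic goods, £175.00 or more → 4% → £7.682
Kite £20.57: toys → 8% → £1.6456
Laundry detergent £23.77: all other goods → 4% → £0.9508
Greeting card £5.19: all other goods → 4% → £0.2076
Basic car wash £10.12: labor services → 0% → £0.00
Noise-cancelling headphones £364.37: electronic goods, £175.00 or more → 4% → £14.5748
Webcam £64.33: electronic goods, under £175.00 → 1.25% → £0.804125
Subtotal = £939.51; unrounded tax = £30.806825 → £30.81; total due = £970.32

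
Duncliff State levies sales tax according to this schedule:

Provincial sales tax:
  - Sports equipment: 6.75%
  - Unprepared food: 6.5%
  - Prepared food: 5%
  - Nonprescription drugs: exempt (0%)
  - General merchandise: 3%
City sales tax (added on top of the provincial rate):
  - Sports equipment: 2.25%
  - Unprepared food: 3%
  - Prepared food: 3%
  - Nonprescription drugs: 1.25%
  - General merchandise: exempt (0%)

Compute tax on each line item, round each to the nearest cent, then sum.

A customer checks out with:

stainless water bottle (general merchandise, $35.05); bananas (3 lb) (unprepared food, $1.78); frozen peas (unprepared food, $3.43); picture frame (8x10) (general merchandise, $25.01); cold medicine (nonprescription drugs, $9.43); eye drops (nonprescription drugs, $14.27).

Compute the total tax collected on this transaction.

$2.60

Stainless water bottle $35.05: general merchandise → 3% + 0% city = 3% → $1.05
Bananas (3 lb) $1.78: unprepared food → 6.5% + 3% city = 9.5% → $0.17
Frozen peas $3.43: unprepared food → 6.5% + 3% city = 9.5% → $0.33
Picture frame (8x10) $25.01: general merchandise → 3% + 0% city = 3% → $0.75
Cold medicine $9.43: nonprescription drugs → 0% + 1.25% city = 1.25% → $0.12
Eye drops $14.27: nonprescription drugs → 0% + 1.25% city = 1.25% → $0.18
Total tax = $1.05 + $0.17 + $0.33 + $0.75 + $0.12 + $0.18 = $2.60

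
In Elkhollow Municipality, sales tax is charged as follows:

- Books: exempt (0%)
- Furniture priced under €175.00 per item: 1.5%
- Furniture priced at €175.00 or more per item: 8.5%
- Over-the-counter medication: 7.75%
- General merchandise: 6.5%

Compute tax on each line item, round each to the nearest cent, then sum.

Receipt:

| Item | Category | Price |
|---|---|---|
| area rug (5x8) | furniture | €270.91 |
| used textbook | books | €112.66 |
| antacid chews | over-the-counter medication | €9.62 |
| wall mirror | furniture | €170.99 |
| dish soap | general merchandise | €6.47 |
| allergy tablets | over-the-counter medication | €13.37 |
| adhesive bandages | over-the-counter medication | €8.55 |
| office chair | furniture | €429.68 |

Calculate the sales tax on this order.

€64.98

Area rug (5x8) €270.91: furniture, €175.00 or more → 8.5% → €23.03
Used textbook €112.66: books → 0% → €0.00
Antacid chews €9.62: over-the-counter medication → 7.75% → €0.75
Wall mirror €170.99: furniture, under €175.00 → 1.5% → €2.56
Dish soap €6.47: general merchandise → 6.5% → €0.42
Allergy tablets €13.37: over-the-counter medication → 7.75% → €1.04
Adhesive bandages €8.55: over-the-counter medication → 7.75% → €0.66
Office chair €429.68: furniture, €175.00 or more → 8.5% → €36.52
Total tax = €23.03 + €0.75 + €2.56 + €0.42 + €1.04 + €0.66 + €36.52 = €64.98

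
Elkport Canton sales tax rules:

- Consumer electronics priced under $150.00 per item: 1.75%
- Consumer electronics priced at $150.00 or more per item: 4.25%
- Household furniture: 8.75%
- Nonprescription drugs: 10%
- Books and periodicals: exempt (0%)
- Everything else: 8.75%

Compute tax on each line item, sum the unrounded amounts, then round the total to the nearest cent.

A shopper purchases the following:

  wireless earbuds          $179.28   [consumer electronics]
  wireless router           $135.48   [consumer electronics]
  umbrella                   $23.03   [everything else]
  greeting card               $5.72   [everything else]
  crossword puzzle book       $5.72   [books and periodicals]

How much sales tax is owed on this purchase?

$12.51

Wireless earbuds $179.28: consumer electronics, $150.00 or more → 4.25% → $7.6194
Wireless router $135.48: consumer electronics, under $150.00 → 1.75% → $2.3709
Umbrella $23.03: everything else → 8.75% → $2.015125
Greeting card $5.72: everything else → 8.75% → $0.5005
Crossword puzzle book $5.72: books and periodicals → 0% → $0.00
Unrounded tax sum = $12.505925 → $12.51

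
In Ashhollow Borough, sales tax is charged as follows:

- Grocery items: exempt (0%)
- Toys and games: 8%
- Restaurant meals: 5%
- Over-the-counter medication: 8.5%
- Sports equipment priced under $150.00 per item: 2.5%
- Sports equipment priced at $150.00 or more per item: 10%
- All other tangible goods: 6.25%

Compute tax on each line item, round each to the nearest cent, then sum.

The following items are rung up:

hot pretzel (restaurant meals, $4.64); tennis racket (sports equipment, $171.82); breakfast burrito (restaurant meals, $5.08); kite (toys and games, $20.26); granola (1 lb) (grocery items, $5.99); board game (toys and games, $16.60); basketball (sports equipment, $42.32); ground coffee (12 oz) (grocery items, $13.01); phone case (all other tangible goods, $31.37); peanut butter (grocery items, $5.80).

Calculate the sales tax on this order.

$23.63

Hot pretzel $4.64: restaurant meals → 5% → $0.23
Tennis racket $171.82: sports equipment, $150.00 or more → 10% → $17.18
Breakfast burrito $5.08: restaurant meals → 5% → $0.25
Kite $20.26: toys and games → 8% → $1.62
Granola (1 lb) $5.99: grocery items → 0% → $0.00
Board game $16.60: toys and games → 8% → $1.33
Basketball $42.32: sports equipment, under $150.00 → 2.5% → $1.06
Ground coffee (12 oz) $13.01: grocery items → 0% → $0.00
Phone case $31.37: all other tangible goods → 6.25% → $1.96
Peanut butter $5.80: grocery items → 0% → $0.00
Total tax = $0.23 + $17.18 + $0.25 + $1.62 + $1.33 + $1.06 + $1.96 = $23.63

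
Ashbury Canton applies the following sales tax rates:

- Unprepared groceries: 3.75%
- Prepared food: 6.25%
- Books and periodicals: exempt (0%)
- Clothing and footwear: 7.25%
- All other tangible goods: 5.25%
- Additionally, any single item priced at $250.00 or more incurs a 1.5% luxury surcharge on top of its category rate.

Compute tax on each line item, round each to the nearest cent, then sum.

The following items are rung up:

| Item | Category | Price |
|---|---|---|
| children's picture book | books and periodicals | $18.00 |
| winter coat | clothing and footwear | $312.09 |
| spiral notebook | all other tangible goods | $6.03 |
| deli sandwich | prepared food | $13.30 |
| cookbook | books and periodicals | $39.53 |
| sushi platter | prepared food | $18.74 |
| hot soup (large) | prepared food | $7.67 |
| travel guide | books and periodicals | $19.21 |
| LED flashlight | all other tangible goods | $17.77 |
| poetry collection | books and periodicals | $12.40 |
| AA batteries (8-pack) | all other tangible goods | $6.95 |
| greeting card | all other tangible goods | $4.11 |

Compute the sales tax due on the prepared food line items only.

Deli sandwich $13.30: prepared food → 6.25% → $0.83
Sushi platter $18.74: prepared food → 6.25% → $1.17
Hot soup (large) $7.67: prepared food → 6.25% → $0.48
Tax on prepared food = $0.83 + $1.17 + $0.48 = $2.48

$2.48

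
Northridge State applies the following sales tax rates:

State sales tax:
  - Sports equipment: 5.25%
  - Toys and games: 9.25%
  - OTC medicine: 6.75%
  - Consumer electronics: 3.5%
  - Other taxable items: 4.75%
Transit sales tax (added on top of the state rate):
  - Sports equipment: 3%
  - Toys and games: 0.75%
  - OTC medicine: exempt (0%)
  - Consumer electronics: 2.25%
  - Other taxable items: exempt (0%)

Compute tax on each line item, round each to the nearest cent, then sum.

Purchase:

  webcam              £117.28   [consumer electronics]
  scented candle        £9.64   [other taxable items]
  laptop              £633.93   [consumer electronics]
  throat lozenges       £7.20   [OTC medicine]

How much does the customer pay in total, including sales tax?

£812.19

Webcam £117.28: consumer electronics → 3.5% + 2.25% transit = 5.75% → £6.74
Scented candle £9.64: other taxable items → 4.75% + 0% transit = 4.75% → £0.46
Laptop £633.93: consumer electronics → 3.5% + 2.25% transit = 5.75% → £36.45
Throat lozenges £7.20: OTC medicine → 6.75% + 0% transit = 6.75% → £0.49
Subtotal = £768.05; tax = £44.14; total due = £812.19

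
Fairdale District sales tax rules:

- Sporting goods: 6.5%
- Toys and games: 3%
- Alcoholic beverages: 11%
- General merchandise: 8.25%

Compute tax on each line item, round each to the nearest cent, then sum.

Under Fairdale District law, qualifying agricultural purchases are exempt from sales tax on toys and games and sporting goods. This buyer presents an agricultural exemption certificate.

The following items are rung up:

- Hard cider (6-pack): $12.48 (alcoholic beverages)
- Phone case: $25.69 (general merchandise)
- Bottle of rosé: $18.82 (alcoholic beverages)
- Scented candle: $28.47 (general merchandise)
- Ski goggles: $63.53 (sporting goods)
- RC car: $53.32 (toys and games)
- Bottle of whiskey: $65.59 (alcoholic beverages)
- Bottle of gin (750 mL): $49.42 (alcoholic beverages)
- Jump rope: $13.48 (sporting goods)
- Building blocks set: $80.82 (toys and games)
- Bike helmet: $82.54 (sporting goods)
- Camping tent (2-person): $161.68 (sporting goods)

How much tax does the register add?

Hard cider (6-pack) $12.48: alcoholic beverages → 11% → $1.37
Phone case $25.69: general merchandise → 8.25% → $2.12
Bottle of rosé $18.82: alcoholic beverages → 11% → $2.07
Scented candle $28.47: general merchandise → 8.25% → $2.35
Ski goggles $63.53: sporting goods, buyer-exempt → 0% → $0.00
RC car $53.32: toys and games, buyer-exempt → 0% → $0.00
Bottle of whiskey $65.59: alcoholic beverages → 11% → $7.21
Bottle of gin (750 mL) $49.42: alcoholic beverages → 11% → $5.44
Jump rope $13.48: sporting goods, buyer-exempt → 0% → $0.00
Building blocks set $80.82: toys and games, buyer-exempt → 0% → $0.00
Bike helmet $82.54: sporting goods, buyer-exempt → 0% → $0.00
Camping tent (2-person) $161.68: sporting goods, buyer-exempt → 0% → $0.00
Total tax = $1.37 + $2.12 + $2.07 + $2.35 + $7.21 + $5.44 = $20.56

$20.56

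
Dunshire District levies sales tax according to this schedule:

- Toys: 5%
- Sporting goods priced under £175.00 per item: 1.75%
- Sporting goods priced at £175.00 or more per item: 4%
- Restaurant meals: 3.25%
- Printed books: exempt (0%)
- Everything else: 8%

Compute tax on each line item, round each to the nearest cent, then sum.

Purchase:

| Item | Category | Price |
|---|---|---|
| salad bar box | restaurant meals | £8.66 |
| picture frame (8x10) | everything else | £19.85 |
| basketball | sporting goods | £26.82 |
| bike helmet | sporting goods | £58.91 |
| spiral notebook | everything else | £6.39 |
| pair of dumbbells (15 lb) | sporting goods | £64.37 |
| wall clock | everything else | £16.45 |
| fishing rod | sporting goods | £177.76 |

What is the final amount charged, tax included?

£392.65

Salad bar box £8.66: restaurant meals → 3.25% → £0.28
Picture frame (8x10) £19.85: everything else → 8% → £1.59
Basketball £26.82: sporting goods, under £175.00 → 1.75% → £0.47
Bike helmet £58.91: sporting goods, under £175.00 → 1.75% → £1.03
Spiral notebook £6.39: everything else → 8% → £0.51
Pair of dumbbells (15 lb) £64.37: sporting goods, under £175.00 → 1.75% → £1.13
Wall clock £16.45: everything else → 8% → £1.32
Fishing rod £177.76: sporting goods, £175.00 or more → 4% → £7.11
Subtotal = £379.21; tax = £13.44; total due = £392.65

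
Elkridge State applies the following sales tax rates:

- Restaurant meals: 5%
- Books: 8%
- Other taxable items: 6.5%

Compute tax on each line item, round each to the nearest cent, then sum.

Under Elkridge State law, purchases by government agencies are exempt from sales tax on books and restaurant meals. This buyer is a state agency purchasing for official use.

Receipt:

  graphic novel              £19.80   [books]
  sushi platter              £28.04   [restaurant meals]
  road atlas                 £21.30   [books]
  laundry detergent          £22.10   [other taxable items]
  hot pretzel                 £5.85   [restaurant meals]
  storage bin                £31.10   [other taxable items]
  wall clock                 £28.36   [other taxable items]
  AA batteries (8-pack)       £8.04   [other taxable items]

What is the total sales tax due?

£5.82

Graphic novel £19.80: books, buyer-exempt → 0% → £0.00
Sushi platter £28.04: restaurant meals, buyer-exempt → 0% → £0.00
Road atlas £21.30: books, buyer-exempt → 0% → £0.00
Laundry detergent £22.10: other taxable items → 6.5% → £1.44
Hot pretzel £5.85: restaurant meals, buyer-exempt → 0% → £0.00
Storage bin £31.10: other taxable items → 6.5% → £2.02
Wall clock £28.36: other taxable items → 6.5% → £1.84
AA batteries (8-pack) £8.04: other taxable items → 6.5% → £0.52
Total tax = £1.44 + £2.02 + £1.84 + £0.52 = £5.82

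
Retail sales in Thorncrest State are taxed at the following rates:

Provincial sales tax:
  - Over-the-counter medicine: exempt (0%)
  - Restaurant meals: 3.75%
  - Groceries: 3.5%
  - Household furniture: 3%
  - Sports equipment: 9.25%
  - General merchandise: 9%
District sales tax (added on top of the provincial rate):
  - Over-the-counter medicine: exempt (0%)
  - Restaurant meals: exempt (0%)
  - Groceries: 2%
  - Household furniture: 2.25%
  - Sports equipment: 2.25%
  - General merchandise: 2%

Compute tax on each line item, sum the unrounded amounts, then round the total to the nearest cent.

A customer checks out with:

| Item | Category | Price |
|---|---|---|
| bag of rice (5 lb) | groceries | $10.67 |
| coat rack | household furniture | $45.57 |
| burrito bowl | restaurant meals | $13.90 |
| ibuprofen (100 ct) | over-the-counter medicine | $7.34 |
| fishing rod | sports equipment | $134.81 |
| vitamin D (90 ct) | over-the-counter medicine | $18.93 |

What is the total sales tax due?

Bag of rice (5 lb) $10.67: groceries → 3.5% + 2% district = 5.5% → $0.58685
Coat rack $45.57: household furniture → 3% + 2.25% district = 5.25% → $2.392425
Burrito bowl $13.90: restaurant meals → 3.75% + 0% district = 3.75% → $0.52125
Ibuprofen (100 ct) $7.34: over-the-counter medicine → 0% + 0% district = 0% → $0.00
Fishing rod $134.81: sports equipment → 9.25% + 2.25% district = 11.5% → $15.50315
Vitamin D (90 ct) $18.93: over-the-counter medicine → 0% + 0% district = 0% → $0.00
Unrounded tax sum = $19.003675 → $19.00

$19.00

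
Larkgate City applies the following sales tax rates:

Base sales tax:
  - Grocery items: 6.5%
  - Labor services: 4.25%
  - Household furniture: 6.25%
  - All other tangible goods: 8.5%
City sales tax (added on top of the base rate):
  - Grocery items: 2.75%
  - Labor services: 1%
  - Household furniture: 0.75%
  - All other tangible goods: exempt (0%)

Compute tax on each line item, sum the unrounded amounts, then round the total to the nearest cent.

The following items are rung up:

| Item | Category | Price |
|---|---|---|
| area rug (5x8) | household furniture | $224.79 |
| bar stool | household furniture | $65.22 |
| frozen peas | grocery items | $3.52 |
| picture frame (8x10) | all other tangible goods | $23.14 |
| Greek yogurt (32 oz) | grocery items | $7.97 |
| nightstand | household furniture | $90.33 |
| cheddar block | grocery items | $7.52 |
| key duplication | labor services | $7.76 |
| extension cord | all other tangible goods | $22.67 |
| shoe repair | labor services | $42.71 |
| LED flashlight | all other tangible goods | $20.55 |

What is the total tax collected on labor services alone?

$2.65

Key duplication $7.76: labor services → 4.25% + 1% city = 5.25% → $0.4074
Shoe repair $42.71: labor services → 4.25% + 1% city = 5.25% → $2.242275
Tax on labor services: unrounded sum = $2.649675 → $2.65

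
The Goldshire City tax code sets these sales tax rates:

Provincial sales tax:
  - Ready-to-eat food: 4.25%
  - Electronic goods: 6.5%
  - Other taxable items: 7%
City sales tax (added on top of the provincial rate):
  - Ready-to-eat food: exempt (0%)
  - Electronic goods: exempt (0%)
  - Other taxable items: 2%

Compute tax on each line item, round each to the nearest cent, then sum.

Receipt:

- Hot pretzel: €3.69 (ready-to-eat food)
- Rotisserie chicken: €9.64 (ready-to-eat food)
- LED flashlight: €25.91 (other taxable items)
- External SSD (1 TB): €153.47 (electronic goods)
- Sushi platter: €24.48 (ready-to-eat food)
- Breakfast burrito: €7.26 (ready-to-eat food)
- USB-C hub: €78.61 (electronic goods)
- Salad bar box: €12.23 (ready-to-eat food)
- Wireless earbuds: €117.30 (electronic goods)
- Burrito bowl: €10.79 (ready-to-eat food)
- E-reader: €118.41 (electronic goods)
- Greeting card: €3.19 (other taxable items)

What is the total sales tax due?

Hot pretzel €3.69: ready-to-eat food → 4.25% + 0% city = 4.25% → €0.16
Rotisserie chicken €9.64: ready-to-eat food → 4.25% + 0% city = 4.25% → €0.41
LED flashlight €25.91: other taxable items → 7% + 2% city = 9% → €2.33
External SSD (1 TB) €153.47: electronic goods → 6.5% + 0% city = 6.5% → €9.98
Sushi platter €24.48: ready-to-eat food → 4.25% + 0% city = 4.25% → €1.04
Breakfast burrito €7.26: ready-to-eat food → 4.25% + 0% city = 4.25% → €0.31
USB-C hub €78.61: electronic goods → 6.5% + 0% city = 6.5% → €5.11
Salad bar box €12.23: ready-to-eat food → 4.25% + 0% city = 4.25% → €0.52
Wireless earbuds €117.30: electronic goods → 6.5% + 0% city = 6.5% → €7.62
Burrito bowl €10.79: ready-to-eat food → 4.25% + 0% city = 4.25% → €0.46
E-reader €118.41: electronic goods → 6.5% + 0% city = 6.5% → €7.70
Greeting card €3.19: other taxable items → 7% + 2% city = 9% → €0.29
Total tax = €0.16 + €0.41 + €2.33 + €9.98 + €1.04 + €0.31 + €5.11 + €0.52 + €7.62 + €0.46 + €7.70 + €0.29 = €35.93

€35.93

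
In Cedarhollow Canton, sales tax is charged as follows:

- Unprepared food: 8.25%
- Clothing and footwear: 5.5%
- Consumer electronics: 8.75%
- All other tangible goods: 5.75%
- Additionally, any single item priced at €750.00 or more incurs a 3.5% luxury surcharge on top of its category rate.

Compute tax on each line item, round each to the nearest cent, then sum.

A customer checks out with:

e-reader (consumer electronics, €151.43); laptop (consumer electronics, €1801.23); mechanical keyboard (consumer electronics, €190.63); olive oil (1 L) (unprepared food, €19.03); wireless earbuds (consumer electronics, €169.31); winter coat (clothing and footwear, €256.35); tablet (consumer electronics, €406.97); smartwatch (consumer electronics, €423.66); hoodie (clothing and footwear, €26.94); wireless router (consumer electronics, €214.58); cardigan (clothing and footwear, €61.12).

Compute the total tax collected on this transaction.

E-reader €151.43: consumer electronics → 8.75% → €13.25
Laptop €1801.23: consumer electronics → 8.75% + 3.5% surcharge = 12.25% → €220.65
Mechanical keyboard €190.63: consumer electronics → 8.75% → €16.68
Olive oil (1 L) €19.03: unprepared food → 8.25% → €1.57
Wireless earbuds €169.31: consumer electronics → 8.75% → €14.81
Winter coat €256.35: clothing and footwear → 5.5% → €14.10
Tablet €406.97: consumer electronics → 8.75% → €35.61
Smartwatch €423.66: consumer electronics → 8.75% → €37.07
Hoodie €26.94: clothing and footwear → 5.5% → €1.48
Wireless router €214.58: consumer electronics → 8.75% → €18.78
Cardigan €61.12: clothing and footwear → 5.5% → €3.36
Total tax = €13.25 + €220.65 + €16.68 + €1.57 + €14.81 + €14.10 + €35.61 + €37.07 + €1.48 + €18.78 + €3.36 = €377.36

€377.36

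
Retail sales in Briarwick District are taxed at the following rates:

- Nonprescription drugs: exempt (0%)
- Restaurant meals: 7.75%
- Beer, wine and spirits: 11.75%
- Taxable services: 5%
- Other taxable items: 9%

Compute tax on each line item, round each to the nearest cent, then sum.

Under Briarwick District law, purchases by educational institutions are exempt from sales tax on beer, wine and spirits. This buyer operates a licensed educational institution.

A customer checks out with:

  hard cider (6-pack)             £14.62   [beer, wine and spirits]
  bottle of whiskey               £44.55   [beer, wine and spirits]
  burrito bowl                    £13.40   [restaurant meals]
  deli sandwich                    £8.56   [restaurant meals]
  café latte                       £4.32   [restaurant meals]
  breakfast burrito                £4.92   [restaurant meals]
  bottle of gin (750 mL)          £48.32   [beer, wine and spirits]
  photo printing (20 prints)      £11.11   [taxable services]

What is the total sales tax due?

Hard cider (6-pack) £14.62: beer, wine and spirits, buyer-exempt → 0% → £0.00
Bottle of whiskey £44.55: beer, wine and spirits, buyer-exempt → 0% → £0.00
Burrito bowl £13.40: restaurant meals → 7.75% → £1.04
Deli sandwich £8.56: restaurant meals → 7.75% → £0.66
Café latte £4.32: restaurant meals → 7.75% → £0.33
Breakfast burrito £4.92: restaurant meals → 7.75% → £0.38
Bottle of gin (750 mL) £48.32: beer, wine and spirits, buyer-exempt → 0% → £0.00
Photo printing (20 prints) £11.11: taxable services → 5% → £0.56
Total tax = £1.04 + £0.66 + £0.33 + £0.38 + £0.56 = £2.97

£2.97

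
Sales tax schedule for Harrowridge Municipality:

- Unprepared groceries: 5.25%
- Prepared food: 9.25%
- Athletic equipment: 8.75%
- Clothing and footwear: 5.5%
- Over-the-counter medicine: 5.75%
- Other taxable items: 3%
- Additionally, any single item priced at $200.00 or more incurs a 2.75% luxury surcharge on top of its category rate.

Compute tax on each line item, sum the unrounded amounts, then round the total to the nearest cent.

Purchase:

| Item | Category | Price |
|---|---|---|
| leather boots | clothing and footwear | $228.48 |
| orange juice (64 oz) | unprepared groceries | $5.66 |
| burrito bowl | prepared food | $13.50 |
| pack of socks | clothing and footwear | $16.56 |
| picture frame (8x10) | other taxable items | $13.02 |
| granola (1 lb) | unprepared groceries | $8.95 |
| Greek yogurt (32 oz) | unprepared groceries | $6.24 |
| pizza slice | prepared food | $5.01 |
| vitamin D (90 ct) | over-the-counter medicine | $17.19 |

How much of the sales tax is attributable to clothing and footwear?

Leather boots $228.48: clothing and footwear → 5.5% + 2.75% surcharge = 8.25% → $18.8496
Pack of socks $16.56: clothing and footwear → 5.5% → $0.9108
Tax on clothing and footwear: unrounded sum = $19.7604 → $19.76

$19.76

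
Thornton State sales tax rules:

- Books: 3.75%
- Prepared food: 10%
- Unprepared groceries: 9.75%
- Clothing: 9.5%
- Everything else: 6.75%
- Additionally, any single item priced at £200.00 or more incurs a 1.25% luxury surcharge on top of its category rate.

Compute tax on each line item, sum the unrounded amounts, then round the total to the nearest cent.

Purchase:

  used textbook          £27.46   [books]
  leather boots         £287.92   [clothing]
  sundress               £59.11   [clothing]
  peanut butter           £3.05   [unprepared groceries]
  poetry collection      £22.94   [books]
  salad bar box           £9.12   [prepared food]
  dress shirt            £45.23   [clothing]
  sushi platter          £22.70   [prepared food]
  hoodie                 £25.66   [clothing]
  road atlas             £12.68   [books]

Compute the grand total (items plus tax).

Used textbook £27.46: books → 3.75% → £1.02975
Leather boots £287.92: clothing → 9.5% + 1.25% surcharge = 10.75% → £30.9514
Sundress £59.11: clothing → 9.5% → £5.61545
Peanut butter £3.05: unprepared groceries → 9.75% → £0.297375
Poetry collection £22.94: books → 3.75% → £0.86025
Salad bar box £9.12: prepared food → 10% → £0.912
Dress shirt £45.23: clothing → 9.5% → £4.29685
Sushi platter £22.70: prepared food → 10% → £2.27
Hoodie £25.66: clothing → 9.5% → £2.4377
Road atlas £12.68: books → 3.75% → £0.4755
Subtotal = £515.87; unrounded tax = £49.146275 → £49.15; total due = £565.02

£565.02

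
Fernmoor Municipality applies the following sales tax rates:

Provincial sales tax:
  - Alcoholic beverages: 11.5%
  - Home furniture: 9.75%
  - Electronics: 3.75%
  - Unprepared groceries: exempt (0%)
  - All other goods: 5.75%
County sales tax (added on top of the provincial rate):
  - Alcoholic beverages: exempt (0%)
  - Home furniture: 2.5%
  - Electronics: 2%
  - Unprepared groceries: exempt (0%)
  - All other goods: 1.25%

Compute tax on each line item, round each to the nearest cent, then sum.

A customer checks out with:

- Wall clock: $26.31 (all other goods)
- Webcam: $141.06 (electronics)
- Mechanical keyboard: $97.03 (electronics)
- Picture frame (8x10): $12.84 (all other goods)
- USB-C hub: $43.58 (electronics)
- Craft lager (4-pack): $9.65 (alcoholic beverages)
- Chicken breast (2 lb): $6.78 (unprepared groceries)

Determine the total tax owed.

Wall clock $26.31: all other goods → 5.75% + 1.25% county = 7% → $1.84
Webcam $141.06: electronics → 3.75% + 2% county = 5.75% → $8.11
Mechanical keyboard $97.03: electronics → 3.75% + 2% county = 5.75% → $5.58
Picture frame (8x10) $12.84: all other goods → 5.75% + 1.25% county = 7% → $0.90
USB-C hub $43.58: electronics → 3.75% + 2% county = 5.75% → $2.51
Craft lager (4-pack) $9.65: alcoholic beverages → 11.5% + 0% county = 11.5% → $1.11
Chicken breast (2 lb) $6.78: unprepared groceries → 0% + 0% county = 0% → $0.00
Total tax = $1.84 + $8.11 + $5.58 + $0.90 + $2.51 + $1.11 = $20.05

$20.05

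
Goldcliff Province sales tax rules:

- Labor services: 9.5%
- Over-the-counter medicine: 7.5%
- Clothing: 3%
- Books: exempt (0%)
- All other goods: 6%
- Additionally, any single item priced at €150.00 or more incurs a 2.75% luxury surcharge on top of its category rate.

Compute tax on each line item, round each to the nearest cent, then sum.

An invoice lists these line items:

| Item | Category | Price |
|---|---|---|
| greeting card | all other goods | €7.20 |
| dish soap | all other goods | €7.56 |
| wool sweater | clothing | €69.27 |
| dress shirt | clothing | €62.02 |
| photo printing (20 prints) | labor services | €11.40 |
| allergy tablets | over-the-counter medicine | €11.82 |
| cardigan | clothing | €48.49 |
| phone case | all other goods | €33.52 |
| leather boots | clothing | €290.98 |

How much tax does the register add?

Greeting card €7.20: all other goods → 6% → €0.43
Dish soap €7.56: all other goods → 6% → €0.45
Wool sweater €69.27: clothing → 3% → €2.08
Dress shirt €62.02: clothing → 3% → €1.86
Photo printing (20 prints) €11.40: labor services → 9.5% → €1.08
Allergy tablets €11.82: over-the-counter medicine → 7.5% → €0.89
Cardigan €48.49: clothing → 3% → €1.45
Phone case €33.52: all other goods → 6% → €2.01
Leather boots €290.98: clothing → 3% + 2.75% surcharge = 5.75% → €16.73
Total tax = €0.43 + €0.45 + €2.08 + €1.86 + €1.08 + €0.89 + €1.45 + €2.01 + €16.73 = €26.98

€26.98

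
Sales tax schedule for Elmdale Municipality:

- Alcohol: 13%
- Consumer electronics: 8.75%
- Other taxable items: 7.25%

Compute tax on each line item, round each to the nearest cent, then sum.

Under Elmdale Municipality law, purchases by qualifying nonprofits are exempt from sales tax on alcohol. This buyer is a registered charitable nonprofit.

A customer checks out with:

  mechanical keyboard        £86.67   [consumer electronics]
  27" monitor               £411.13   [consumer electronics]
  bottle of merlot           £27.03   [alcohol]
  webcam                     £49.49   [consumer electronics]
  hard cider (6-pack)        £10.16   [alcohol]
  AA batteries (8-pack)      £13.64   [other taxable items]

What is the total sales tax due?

£48.87

Mechanical keyboard £86.67: consumer electronics → 8.75% → £7.58
27" monitor £411.13: consumer electronics → 8.75% → £35.97
Bottle of merlot £27.03: alcohol, buyer-exempt → 0% → £0.00
Webcam £49.49: consumer electronics → 8.75% → £4.33
Hard cider (6-pack) £10.16: alcohol, buyer-exempt → 0% → £0.00
AA batteries (8-pack) £13.64: other taxable items → 7.25% → £0.99
Total tax = £7.58 + £35.97 + £4.33 + £0.99 = £48.87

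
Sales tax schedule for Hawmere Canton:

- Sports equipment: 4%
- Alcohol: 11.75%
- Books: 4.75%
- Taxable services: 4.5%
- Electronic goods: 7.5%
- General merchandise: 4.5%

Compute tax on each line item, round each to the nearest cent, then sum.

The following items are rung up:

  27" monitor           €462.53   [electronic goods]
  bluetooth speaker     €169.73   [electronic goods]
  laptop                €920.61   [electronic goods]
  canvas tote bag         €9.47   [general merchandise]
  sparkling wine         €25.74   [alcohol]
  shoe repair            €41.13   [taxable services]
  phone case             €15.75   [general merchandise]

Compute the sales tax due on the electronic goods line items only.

27" monitor €462.53: electronic goods → 7.5% → €34.69
Bluetooth speaker €169.73: electronic goods → 7.5% → €12.73
Laptop €920.61: electronic goods → 7.5% → €69.05
Tax on electronic goods = €34.69 + €12.73 + €69.05 = €116.47

€116.47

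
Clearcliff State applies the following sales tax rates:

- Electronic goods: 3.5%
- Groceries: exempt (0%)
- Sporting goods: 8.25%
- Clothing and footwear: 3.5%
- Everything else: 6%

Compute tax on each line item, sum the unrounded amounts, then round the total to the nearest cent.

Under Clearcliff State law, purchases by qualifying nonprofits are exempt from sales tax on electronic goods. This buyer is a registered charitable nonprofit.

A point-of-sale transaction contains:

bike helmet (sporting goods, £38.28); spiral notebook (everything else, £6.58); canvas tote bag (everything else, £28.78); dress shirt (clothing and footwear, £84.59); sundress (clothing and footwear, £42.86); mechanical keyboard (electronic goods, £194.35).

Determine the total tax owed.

£9.74

Bike helmet £38.28: sporting goods → 8.25% → £3.1581
Spiral notebook £6.58: everything else → 6% → £0.3948
Canvas tote bag £28.78: everything else → 6% → £1.7268
Dress shirt £84.59: clothing and footwear → 3.5% → £2.96065
Sundress £42.86: clothing and footwear → 3.5% → £1.5001
Mechanical keyboard £194.35: electronic goods, buyer-exempt → 0% → £0.00
Unrounded tax sum = £9.74045 → £9.74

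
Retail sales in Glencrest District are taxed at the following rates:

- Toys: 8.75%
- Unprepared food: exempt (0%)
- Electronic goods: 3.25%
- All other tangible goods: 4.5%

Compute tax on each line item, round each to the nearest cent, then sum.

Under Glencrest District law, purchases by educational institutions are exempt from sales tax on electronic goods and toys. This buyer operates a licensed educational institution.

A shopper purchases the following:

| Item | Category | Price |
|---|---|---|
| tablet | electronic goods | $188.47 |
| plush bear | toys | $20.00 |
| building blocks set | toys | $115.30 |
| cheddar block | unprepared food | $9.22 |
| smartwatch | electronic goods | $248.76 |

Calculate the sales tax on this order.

Tablet $188.47: electronic goods, buyer-exempt → 0% → $0.00
Plush bear $20.00: toys, buyer-exempt → 0% → $0.00
Building blocks set $115.30: toys, buyer-exempt → 0% → $0.00
Cheddar block $9.22: unprepared food → 0% → $0.00
Smartwatch $248.76: electronic goods, buyer-exempt → 0% → $0.00
Total tax = $0.00

$0.00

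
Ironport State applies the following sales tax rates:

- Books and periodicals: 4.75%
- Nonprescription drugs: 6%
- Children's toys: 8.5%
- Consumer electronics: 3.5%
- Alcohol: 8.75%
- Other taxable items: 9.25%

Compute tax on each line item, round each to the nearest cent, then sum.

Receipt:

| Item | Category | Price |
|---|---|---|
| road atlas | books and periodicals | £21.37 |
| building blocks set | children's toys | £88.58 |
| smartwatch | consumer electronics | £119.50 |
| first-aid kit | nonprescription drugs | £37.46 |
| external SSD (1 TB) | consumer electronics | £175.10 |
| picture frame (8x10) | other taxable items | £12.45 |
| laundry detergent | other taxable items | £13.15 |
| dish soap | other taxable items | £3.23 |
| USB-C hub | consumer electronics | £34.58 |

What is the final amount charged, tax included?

£530.41

Road atlas £21.37: books and periodicals → 4.75% → £1.02
Building blocks set £88.58: children's toys → 8.5% → £7.53
Smartwatch £119.50: consumer electronics → 3.5% → £4.18
First-aid kit £37.46: nonprescription drugs → 6% → £2.25
External SSD (1 TB) £175.10: consumer electronics → 3.5% → £6.13
Picture frame (8x10) £12.45: other taxable items → 9.25% → £1.15
Laundry detergent £13.15: other taxable items → 9.25% → £1.22
Dish soap £3.23: other taxable items → 9.25% → £0.30
USB-C hub £34.58: consumer electronics → 3.5% → £1.21
Subtotal = £505.42; tax = £24.99; total due = £530.41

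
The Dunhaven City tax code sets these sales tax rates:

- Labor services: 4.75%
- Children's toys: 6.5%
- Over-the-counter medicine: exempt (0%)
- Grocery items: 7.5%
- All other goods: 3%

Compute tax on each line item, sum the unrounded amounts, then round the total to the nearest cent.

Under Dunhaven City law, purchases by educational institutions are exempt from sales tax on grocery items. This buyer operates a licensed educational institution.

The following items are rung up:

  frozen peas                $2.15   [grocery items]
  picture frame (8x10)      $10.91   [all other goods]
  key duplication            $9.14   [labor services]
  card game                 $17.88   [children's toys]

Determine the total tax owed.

Frozen peas $2.15: grocery items, buyer-exempt → 0% → $0.00
Picture frame (8x10) $10.91: all other goods → 3% → $0.3273
Key duplication $9.14: labor services → 4.75% → $0.43415
Card game $17.88: children's toys → 6.5% → $1.1622
Unrounded tax sum = $1.92365 → $1.92

$1.92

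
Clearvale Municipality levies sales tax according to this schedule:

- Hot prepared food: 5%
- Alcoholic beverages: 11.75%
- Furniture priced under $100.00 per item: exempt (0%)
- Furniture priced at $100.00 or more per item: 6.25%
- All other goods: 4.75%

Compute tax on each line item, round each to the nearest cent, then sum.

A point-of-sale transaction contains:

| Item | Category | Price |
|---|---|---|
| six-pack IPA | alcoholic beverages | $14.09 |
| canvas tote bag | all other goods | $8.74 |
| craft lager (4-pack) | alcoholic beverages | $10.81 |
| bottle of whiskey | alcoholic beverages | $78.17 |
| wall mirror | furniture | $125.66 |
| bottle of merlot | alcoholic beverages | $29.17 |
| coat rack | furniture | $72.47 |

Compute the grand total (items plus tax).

$362.92

Six-pack IPA $14.09: alcoholic beverages → 11.75% → $1.66
Canvas tote bag $8.74: all other goods → 4.75% → $0.42
Craft lager (4-pack) $10.81: alcoholic beverages → 11.75% → $1.27
Bottle of whiskey $78.17: alcoholic beverages → 11.75% → $9.18
Wall mirror $125.66: furniture, $100.00 or more → 6.25% → $7.85
Bottle of merlot $29.17: alcoholic beverages → 11.75% → $3.43
Coat rack $72.47: furniture, under $100.00 → 0% → $0.00
Subtotal = $339.11; tax = $23.81; total due = $362.92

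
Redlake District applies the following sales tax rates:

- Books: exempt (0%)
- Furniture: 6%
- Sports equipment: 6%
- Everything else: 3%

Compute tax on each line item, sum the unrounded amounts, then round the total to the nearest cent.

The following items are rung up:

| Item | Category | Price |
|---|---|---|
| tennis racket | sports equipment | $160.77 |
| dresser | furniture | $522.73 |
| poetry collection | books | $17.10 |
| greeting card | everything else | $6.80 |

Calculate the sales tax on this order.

$41.21

Tennis racket $160.77: sports equipment → 6% → $9.6462
Dresser $522.73: furniture → 6% → $31.3638
Poetry collection $17.10: books → 0% → $0.00
Greeting card $6.80: everything else → 3% → $0.204
Unrounded tax sum = $41.214 → $41.21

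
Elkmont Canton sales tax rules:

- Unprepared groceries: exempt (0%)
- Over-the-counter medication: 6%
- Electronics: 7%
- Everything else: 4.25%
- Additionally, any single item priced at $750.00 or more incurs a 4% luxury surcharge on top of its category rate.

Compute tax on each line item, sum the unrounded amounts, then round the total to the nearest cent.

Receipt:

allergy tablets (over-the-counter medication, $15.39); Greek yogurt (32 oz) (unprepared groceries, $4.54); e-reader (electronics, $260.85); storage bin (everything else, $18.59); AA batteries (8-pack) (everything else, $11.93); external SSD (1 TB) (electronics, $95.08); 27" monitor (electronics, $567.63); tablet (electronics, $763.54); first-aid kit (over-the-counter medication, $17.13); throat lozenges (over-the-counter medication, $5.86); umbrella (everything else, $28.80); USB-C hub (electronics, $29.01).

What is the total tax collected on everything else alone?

Storage bin $18.59: everything else → 4.25% → $0.790075
AA batteries (8-pack) $11.93: everything else → 4.25% → $0.507025
Umbrella $28.80: everything else → 4.25% → $1.224
Tax on everything else: unrounded sum = $2.5211 → $2.52

$2.52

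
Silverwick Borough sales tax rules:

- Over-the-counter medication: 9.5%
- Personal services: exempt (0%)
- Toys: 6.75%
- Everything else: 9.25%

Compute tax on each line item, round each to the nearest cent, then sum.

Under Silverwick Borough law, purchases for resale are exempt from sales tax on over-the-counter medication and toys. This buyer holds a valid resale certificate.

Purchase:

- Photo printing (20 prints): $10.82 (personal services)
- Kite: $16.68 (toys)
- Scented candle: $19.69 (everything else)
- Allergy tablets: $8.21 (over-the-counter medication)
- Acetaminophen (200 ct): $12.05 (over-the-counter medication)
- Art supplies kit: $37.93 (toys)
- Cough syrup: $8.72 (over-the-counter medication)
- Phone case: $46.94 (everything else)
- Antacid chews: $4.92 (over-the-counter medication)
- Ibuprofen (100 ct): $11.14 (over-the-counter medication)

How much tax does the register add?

$6.16

Photo printing (20 prints) $10.82: personal services → 0% → $0.00
Kite $16.68: toys, buyer-exempt → 0% → $0.00
Scented candle $19.69: everything else → 9.25% → $1.82
Allergy tablets $8.21: over-the-counter medication, buyer-exempt → 0% → $0.00
Acetaminophen (200 ct) $12.05: over-the-counter medication, buyer-exempt → 0% → $0.00
Art supplies kit $37.93: toys, buyer-exempt → 0% → $0.00
Cough syrup $8.72: over-the-counter medication, buyer-exempt → 0% → $0.00
Phone case $46.94: everything else → 9.25% → $4.34
Antacid chews $4.92: over-the-counter medication, buyer-exempt → 0% → $0.00
Ibuprofen (100 ct) $11.14: over-the-counter medication, buyer-exempt → 0% → $0.00
Total tax = $1.82 + $4.34 = $6.16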